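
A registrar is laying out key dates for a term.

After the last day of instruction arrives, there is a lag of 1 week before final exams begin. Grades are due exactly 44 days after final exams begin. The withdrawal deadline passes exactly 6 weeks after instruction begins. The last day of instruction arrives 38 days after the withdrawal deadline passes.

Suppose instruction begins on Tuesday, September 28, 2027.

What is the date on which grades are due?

Instruction begins: Sep 28, 2027.
The withdrawal deadline passes: Sep 28, 2027 + 6 weeks = Nov 9, 2027.
The last day of instruction arrives: Nov 9, 2027 + 38 days = Dec 17, 2027.
Final exams begin: Dec 17, 2027 + 1 week = Dec 24, 2027.
Grades are due: Dec 24, 2027 + 44 days = Feb 6, 2028.

Sunday, February 6, 2028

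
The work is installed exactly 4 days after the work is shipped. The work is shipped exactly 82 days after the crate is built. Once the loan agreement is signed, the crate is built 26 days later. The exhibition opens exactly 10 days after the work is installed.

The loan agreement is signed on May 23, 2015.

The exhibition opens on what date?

The loan agreement is signed: May 23, 2015.
The crate is built: May 23, 2015 + 26 days = Jun 18, 2015.
The work is shipped: Jun 18, 2015 + 82 days = Sep 8, 2015.
The work is installed: Sep 8, 2015 + 4 days = Sep 12, 2015.
The exhibition opens: Sep 12, 2015 + 10 days = Sep 22, 2015.

Sep 22, 2015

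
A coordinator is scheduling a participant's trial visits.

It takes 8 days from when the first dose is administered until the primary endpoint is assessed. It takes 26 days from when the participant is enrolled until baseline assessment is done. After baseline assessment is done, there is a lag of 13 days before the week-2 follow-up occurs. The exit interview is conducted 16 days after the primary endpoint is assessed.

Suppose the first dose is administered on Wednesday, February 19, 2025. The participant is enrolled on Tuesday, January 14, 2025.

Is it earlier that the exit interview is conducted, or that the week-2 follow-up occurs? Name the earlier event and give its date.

The week-2 follow-up occurs — Saturday, February 22, 2025

The first dose is administered: Feb 19, 2025.
The primary endpoint is assessed: Feb 19, 2025 + 8 days = Feb 27, 2025.
The exit interview is conducted: Feb 27, 2025 + 16 days = Mar 15, 2025.
The participant is enrolled: Jan 14, 2025.
Baseline assessment is done: Jan 14, 2025 + 26 days = Feb 9, 2025.
The week-2 follow-up occurs: Feb 9, 2025 + 13 days = Feb 22, 2025.
Comparing: the exit interview is conducted on Mar 15, 2025 vs the week-2 follow-up occurs on Feb 22, 2025. Earlier: the week-2 follow-up occurs.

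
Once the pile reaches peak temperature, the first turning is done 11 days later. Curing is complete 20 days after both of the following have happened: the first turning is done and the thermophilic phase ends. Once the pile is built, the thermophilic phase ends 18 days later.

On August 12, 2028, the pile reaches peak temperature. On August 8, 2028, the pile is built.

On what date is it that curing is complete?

The pile reaches peak temperature: Aug 12, 2028.
The first turning is done: Aug 12, 2028 + 11 days = Aug 23, 2028.
The pile is built: Aug 8, 2028.
The thermophilic phase ends: Aug 8, 2028 + 18 days = Aug 26, 2028.
Both prerequisites met — the first turning is done (Aug 23, 2028), the thermophilic phase ends (Aug 26, 2028); the later is Aug 26, 2028.
Curing is complete: Aug 26, 2028 + 20 days = Sep 15, 2028.

September 15, 2028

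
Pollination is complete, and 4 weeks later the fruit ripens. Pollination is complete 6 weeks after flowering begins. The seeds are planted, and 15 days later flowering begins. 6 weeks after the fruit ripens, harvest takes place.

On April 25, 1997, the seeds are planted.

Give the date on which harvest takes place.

August 30, 1997

The seeds are planted: Apr 25, 1997.
Flowering begins: Apr 25, 1997 + 15 days = May 10, 1997.
Pollination is complete: May 10, 1997 + 6 weeks = Jun 21, 1997.
The fruit ripens: Jun 21, 1997 + 4 weeks = Jul 19, 1997.
Harvest takes place: Jul 19, 1997 + 6 weeks = Aug 30, 1997.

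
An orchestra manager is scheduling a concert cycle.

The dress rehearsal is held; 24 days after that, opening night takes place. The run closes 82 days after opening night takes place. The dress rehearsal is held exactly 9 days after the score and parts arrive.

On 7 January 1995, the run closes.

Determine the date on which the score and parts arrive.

14 September 1994

The run closes: Jan 7, 1995.
Opening night takes place: Jan 7, 1995 − 82 days = Oct 17, 1994.
The dress rehearsal is held: Oct 17, 1994 − 24 days = Sep 23, 1994.
The score and parts arrive: Sep 23, 1994 − 9 days = Sep 14, 1994.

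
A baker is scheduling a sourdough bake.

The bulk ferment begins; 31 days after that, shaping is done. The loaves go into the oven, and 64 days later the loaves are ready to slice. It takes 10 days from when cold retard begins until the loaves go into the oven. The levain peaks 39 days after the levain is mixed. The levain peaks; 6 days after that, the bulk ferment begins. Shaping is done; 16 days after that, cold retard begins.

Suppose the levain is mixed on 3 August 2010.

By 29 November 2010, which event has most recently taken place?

The loaves go into the oven

The levain is mixed: Aug 3, 2010.
The levain peaks: Aug 3, 2010 + 39 days = Sep 11, 2010.
The bulk ferment begins: Sep 11, 2010 + 6 days = Sep 17, 2010.
Shaping is done: Sep 17, 2010 + 31 days = Oct 18, 2010.
Cold retard begins: Oct 18, 2010 + 16 days = Nov 3, 2010.
The loaves go into the oven: Nov 3, 2010 + 10 days = Nov 13, 2010.
The loaves are ready to slice: Nov 13, 2010 + 64 days = Jan 16, 2011.
Nov 29, 2010 falls between when the loaves go into the oven (Nov 13, 2010) and when the loaves are ready to slice (Jan 16, 2011).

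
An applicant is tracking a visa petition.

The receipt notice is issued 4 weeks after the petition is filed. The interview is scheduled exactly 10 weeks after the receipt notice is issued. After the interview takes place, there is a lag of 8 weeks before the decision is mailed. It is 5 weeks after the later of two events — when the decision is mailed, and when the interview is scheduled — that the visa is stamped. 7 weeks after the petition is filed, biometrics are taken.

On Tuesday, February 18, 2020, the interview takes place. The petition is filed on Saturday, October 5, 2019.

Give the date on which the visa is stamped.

The interview takes place: Feb 18, 2020.
The decision is mailed: Feb 18, 2020 + 8 weeks = Apr 14, 2020.
The petition is filed: Oct 5, 2019.
The receipt notice is issued: Oct 5, 2019 + 4 weeks = Nov 2, 2019.
The interview is scheduled: Nov 2, 2019 + 10 weeks = Jan 11, 2020.
Both prerequisites met — the decision is mailed (Apr 14, 2020), the interview is scheduled (Jan 11, 2020); the later is Apr 14, 2020.
The visa is stamped: Apr 14, 2020 + 5 weeks = May 19, 2020.

Tuesday, May 19, 2020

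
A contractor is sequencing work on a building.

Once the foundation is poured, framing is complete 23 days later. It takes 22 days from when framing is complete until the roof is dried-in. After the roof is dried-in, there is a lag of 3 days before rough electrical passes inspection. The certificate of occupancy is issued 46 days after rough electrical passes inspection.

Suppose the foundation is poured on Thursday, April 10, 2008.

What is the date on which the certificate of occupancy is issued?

Sunday, July 13, 2008

The foundation is poured: Apr 10, 2008.
Framing is complete: Apr 10, 2008 + 23 days = May 3, 2008.
The roof is dried-in: May 3, 2008 + 22 days = May 25, 2008.
Rough electrical passes inspection: May 25, 2008 + 3 days = May 28, 2008.
The certificate of occupancy is issued: May 28, 2008 + 46 days = Jul 13, 2008.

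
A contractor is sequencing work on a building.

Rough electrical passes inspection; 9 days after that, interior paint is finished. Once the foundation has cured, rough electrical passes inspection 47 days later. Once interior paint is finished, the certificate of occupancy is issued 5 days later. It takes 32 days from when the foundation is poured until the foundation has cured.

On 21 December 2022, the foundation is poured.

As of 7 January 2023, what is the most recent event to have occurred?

The foundation is poured: Dec 21, 2022.
The foundation has cured: Dec 21, 2022 + 32 days = Jan 22, 2023.
Rough electrical passes inspection: Jan 22, 2023 + 47 days = Mar 10, 2023.
Interior paint is finished: Mar 10, 2023 + 9 days = Mar 19, 2023.
The certificate of occupancy is issued: Mar 19, 2023 + 5 days = Mar 24, 2023.
Jan 7, 2023 falls between when the foundation is poured (Dec 21, 2022) and when the foundation has cured (Jan 22, 2023).

The foundation is poured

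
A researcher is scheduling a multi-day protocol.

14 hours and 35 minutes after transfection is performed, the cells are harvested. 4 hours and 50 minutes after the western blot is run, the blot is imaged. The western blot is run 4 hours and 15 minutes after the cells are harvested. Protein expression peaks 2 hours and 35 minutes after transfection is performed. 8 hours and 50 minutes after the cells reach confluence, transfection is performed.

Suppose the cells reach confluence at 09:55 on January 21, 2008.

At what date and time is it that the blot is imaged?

18:25 on January 22, 2008

The cells reach confluence: 09:55 Jan 21, 2008.
Transfection is performed: 09:55 Jan 21, 2008 + 8h50m = 18:45 Jan 21, 2008.
The cells are harvested: 18:45 Jan 21, 2008 + 14h35m = 09:20 Jan 22, 2008.
The western blot is run: 09:20 Jan 22, 2008 + 4h15m = 13:35 Jan 22, 2008.
The blot is imaged: 13:35 Jan 22, 2008 + 4h50m = 18:25 Jan 22, 2008.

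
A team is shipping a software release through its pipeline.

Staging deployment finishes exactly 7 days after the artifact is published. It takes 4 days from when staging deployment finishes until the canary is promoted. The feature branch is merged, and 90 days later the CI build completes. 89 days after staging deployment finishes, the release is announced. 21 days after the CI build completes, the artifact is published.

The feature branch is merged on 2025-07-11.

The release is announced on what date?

The feature branch is merged: Jul 11, 2025.
The CI build completes: Jul 11, 2025 + 90 days = Oct 9, 2025.
The artifact is published: Oct 9, 2025 + 21 days = Oct 30, 2025.
Staging deployment finishes: Oct 30, 2025 + 7 days = Nov 6, 2025.
The release is announced: Nov 6, 2025 + 89 days = Feb 3, 2026.

2026-02-03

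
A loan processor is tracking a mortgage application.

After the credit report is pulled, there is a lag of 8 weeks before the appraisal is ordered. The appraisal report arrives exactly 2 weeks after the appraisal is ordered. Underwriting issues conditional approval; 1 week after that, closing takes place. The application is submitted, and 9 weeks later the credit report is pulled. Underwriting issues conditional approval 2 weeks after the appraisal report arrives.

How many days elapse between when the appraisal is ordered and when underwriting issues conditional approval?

28 days

Causal path: the appraisal is ordered → the appraisal report arrives → underwriting issues conditional approval.
Total delay along the path: 2 + 2 weeks = 4 weeks = 28 days.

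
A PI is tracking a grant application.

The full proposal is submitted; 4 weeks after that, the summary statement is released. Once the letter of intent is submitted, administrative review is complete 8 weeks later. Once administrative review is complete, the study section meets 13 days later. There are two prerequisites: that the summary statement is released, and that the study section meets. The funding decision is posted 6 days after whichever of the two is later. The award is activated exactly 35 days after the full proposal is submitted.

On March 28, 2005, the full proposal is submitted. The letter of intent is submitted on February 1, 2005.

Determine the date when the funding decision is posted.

May 1, 2005

The full proposal is submitted: Mar 28, 2005.
The summary statement is released: Mar 28, 2005 + 4 weeks = Apr 25, 2005.
The letter of intent is submitted: Feb 1, 2005.
Administrative review is complete: Feb 1, 2005 + 8 weeks = Mar 29, 2005.
The study section meets: Mar 29, 2005 + 13 days = Apr 11, 2005.
Both prerequisites met — the summary statement is released (Apr 25, 2005), the study section meets (Apr 11, 2005); the later is Apr 25, 2005.
The funding decision is posted: Apr 25, 2005 + 6 days = May 1, 2005.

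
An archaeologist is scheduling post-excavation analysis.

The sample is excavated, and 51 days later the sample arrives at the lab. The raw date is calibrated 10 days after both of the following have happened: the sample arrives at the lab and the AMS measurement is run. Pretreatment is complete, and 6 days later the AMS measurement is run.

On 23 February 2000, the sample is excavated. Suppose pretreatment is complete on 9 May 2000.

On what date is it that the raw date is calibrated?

The sample is excavated: Feb 23, 2000.
The sample arrives at the lab: Feb 23, 2000 + 51 days = Apr 14, 2000.
Pretreatment is complete: May 9, 2000.
The AMS measurement is run: May 9, 2000 + 6 days = May 15, 2000.
Both prerequisites met — the sample arrives at the lab (Apr 14, 2000), the AMS measurement is run (May 15, 2000); the later is May 15, 2000.
The raw date is calibrated: May 15, 2000 + 10 days = May 25, 2000.

25 May 2000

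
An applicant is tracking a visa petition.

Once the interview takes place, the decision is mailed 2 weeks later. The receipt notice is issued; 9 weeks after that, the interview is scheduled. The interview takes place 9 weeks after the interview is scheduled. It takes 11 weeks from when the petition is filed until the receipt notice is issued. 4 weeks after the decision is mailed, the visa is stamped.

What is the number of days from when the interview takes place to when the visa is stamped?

42 days

Causal path: the interview takes place → the decision is mailed → the visa is stamped.
Total delay along the path: 2 + 4 weeks = 6 weeks = 42 days.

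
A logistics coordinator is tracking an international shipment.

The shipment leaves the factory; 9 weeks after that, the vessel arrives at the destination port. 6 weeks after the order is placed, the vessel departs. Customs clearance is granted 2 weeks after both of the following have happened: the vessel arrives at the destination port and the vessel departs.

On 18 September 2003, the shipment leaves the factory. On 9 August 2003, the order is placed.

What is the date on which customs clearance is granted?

4 December 2003

The shipment leaves the factory: Sep 18, 2003.
The vessel arrives at the destination port: Sep 18, 2003 + 9 weeks = Nov 20, 2003.
The order is placed: Aug 9, 2003.
The vessel departs: Aug 9, 2003 + 6 weeks = Sep 20, 2003.
Both prerequisites met — the vessel arrives at the destination port (Nov 20, 2003), the vessel departs (Sep 20, 2003); the later is Nov 20, 2003.
Customs clearance is granted: Nov 20, 2003 + 2 weeks = Dec 4, 2003.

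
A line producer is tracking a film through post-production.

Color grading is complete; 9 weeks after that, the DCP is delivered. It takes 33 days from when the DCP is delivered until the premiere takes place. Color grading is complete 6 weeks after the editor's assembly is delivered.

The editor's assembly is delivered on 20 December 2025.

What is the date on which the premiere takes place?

7 May 2026

The editor's assembly is delivered: Dec 20, 2025.
Color grading is complete: Dec 20, 2025 + 6 weeks = Jan 31, 2026.
The DCP is delivered: Jan 31, 2026 + 9 weeks = Apr 4, 2026.
The premiere takes place: Apr 4, 2026 + 33 days = May 7, 2026.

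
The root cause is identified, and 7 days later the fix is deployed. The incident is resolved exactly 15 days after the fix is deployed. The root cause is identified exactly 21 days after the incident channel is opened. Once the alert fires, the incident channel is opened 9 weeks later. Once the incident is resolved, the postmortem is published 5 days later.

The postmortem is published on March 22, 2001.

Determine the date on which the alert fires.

The postmortem is published: Mar 22, 2001.
The incident is resolved: Mar 22, 2001 − 5 days = Mar 17, 2001.
The fix is deployed: Mar 17, 2001 − 15 days = Mar 2, 2001.
The root cause is identified: Mar 2, 2001 − 7 days = Feb 23, 2001.
The incident channel is opened: Feb 23, 2001 − 21 days = Feb 2, 2001.
The alert fires: Feb 2, 2001 − 9 weeks = Dec 1, 2000.

December 1, 2000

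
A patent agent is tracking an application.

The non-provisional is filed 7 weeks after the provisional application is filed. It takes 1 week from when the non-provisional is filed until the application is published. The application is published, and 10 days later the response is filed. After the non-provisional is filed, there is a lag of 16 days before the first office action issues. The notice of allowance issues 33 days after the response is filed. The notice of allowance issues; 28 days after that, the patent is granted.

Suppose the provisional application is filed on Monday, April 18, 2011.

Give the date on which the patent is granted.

The provisional application is filed: Apr 18, 2011.
The non-provisional is filed: Apr 18, 2011 + 7 weeks = Jun 6, 2011.
The application is published: Jun 6, 2011 + 1 week = Jun 13, 2011.
The response is filed: Jun 13, 2011 + 10 days = Jun 23, 2011.
The notice of allowance issues: Jun 23, 2011 + 33 days = Jul 26, 2011.
The patent is granted: Jul 26, 2011 + 28 days = Aug 23, 2011.

Tuesday, August 23, 2011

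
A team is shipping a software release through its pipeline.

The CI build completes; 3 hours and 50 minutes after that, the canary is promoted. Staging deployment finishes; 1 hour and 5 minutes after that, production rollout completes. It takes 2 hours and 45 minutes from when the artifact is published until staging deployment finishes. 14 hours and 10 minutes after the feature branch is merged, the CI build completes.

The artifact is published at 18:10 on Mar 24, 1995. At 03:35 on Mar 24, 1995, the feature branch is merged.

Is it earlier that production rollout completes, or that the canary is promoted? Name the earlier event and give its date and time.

The canary is promoted — 21:35 on Mar 24, 1995

The artifact is published: 18:10 Mar 24, 1995.
Staging deployment finishes: 18:10 Mar 24, 1995 + 2h45m = 20:55 Mar 24, 1995.
Production rollout completes: 20:55 Mar 24, 1995 + 1h05m = 22:00 Mar 24, 1995.
The feature branch is merged: 03:35 Mar 24, 1995.
The CI build completes: 03:35 Mar 24, 1995 + 14h10m = 17:45 Mar 24, 1995.
The canary is promoted: 17:45 Mar 24, 1995 + 3h50m = 21:35 Mar 24, 1995.
Comparing: production rollout completes at 22:00 Mar 24, 1995 vs the canary is promoted at 21:35 Mar 24, 1995. Earlier: the canary is promoted.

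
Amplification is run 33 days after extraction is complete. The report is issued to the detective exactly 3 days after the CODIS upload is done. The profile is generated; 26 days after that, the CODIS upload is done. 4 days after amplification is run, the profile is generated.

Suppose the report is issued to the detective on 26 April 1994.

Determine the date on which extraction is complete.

The report is issued to the detective: Apr 26, 1994.
The CODIS upload is done: Apr 26, 1994 − 3 days = Apr 23, 1994.
The profile is generated: Apr 23, 1994 − 26 days = Mar 28, 1994.
Amplification is run: Mar 28, 1994 − 4 days = Mar 24, 1994.
Extraction is complete: Mar 24, 1994 − 33 days = Feb 19, 1994.

19 February 1994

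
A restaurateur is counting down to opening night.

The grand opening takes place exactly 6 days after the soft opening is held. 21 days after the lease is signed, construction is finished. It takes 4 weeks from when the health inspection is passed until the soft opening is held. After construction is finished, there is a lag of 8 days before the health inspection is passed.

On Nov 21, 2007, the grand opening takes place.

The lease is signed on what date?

The grand opening takes place: Nov 21, 2007.
The soft opening is held: Nov 21, 2007 − 6 days = Nov 15, 2007.
The health inspection is passed: Nov 15, 2007 − 4 weeks = Oct 18, 2007.
Construction is finished: Oct 18, 2007 − 8 days = Oct 10, 2007.
The lease is signed: Oct 10, 2007 − 21 days = Sep 19, 2007.

Sep 19, 2007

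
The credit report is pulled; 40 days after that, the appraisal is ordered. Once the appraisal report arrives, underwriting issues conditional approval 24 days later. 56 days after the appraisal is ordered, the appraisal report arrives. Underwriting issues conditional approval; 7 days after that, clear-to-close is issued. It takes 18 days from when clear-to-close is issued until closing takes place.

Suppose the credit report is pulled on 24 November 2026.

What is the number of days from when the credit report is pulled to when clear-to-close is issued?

Causal path: the credit report is pulled → the appraisal is ordered → the appraisal report arrives → underwriting issues conditional approval → clear-to-close is issued.
Total delay along the path: 40 + 56 + 24 + 7 = 127 days.

127 days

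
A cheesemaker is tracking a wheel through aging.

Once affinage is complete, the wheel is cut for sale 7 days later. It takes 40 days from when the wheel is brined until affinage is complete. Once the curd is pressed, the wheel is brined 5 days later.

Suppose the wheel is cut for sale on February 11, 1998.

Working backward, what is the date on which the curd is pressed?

The wheel is cut for sale: Feb 11, 1998.
Affinage is complete: Feb 11, 1998 − 7 days = Feb 4, 1998.
The wheel is brined: Feb 4, 1998 − 40 days = Dec 26, 1997.
The curd is pressed: Dec 26, 1997 − 5 days = Dec 21, 1997.

December 21, 1997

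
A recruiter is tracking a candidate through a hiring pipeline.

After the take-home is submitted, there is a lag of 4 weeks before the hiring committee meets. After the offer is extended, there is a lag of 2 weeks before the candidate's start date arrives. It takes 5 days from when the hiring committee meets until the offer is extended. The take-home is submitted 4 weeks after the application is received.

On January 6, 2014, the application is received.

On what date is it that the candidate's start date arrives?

The application is received: Jan 6, 2014.
The take-home is submitted: Jan 6, 2014 + 4 weeks = Feb 3, 2014.
The hiring committee meets: Feb 3, 2014 + 4 weeks = Mar 3, 2014.
The offer is extended: Mar 3, 2014 + 5 days = Mar 8, 2014.
The candidate's start date arrives: Mar 8, 2014 + 2 weeks = Mar 22, 2014.

March 22, 2014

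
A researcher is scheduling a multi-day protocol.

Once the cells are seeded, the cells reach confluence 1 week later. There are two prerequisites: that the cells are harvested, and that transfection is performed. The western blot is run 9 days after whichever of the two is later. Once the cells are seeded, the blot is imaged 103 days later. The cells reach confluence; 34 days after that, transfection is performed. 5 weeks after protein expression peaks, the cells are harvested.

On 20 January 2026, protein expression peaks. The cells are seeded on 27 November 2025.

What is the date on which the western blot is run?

Protein expression peaks: Jan 20, 2026.
The cells are harvested: Jan 20, 2026 + 5 weeks = Feb 24, 2026.
The cells are seeded: Nov 27, 2025.
The cells reach confluence: Nov 27, 2025 + 1 week = Dec 4, 2025.
Transfection is performed: Dec 4, 2025 + 34 days = Jan 7, 2026.
Both prerequisites met — the cells are harvested (Feb 24, 2026), transfection is performed (Jan 7, 2026); the later is Feb 24, 2026.
The western blot is run: Feb 24, 2026 + 9 days = Mar 5, 2026.

5 March 2026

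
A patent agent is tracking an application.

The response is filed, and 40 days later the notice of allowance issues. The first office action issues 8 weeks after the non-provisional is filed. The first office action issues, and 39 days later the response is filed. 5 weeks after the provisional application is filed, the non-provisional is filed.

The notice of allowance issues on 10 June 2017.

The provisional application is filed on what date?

22 December 2016

The notice of allowance issues: Jun 10, 2017.
The response is filed: Jun 10, 2017 − 40 days = May 1, 2017.
The first office action issues: May 1, 2017 − 39 days = Mar 23, 2017.
The non-provisional is filed: Mar 23, 2017 − 8 weeks = Jan 26, 2017.
The provisional application is filed: Jan 26, 2017 − 5 weeks = Dec 22, 2016.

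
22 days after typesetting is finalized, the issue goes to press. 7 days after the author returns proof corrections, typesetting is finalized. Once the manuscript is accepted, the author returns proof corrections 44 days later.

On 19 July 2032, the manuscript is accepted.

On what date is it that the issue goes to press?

The manuscript is accepted: Jul 19, 2032.
The author returns proof corrections: Jul 19, 2032 + 44 days = Sep 1, 2032.
Typesetting is finalized: Sep 1, 2032 + 7 days = Sep 8, 2032.
The issue goes to press: Sep 8, 2032 + 22 days = Sep 30, 2032.

30 September 2032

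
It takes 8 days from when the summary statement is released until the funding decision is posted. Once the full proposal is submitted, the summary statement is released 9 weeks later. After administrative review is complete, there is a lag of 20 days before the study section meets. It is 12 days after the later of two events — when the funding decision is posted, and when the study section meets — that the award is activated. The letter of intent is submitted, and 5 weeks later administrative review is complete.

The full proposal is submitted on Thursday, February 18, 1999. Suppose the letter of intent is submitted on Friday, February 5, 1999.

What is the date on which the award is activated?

The full proposal is submitted: Feb 18, 1999.
The summary statement is released: Feb 18, 1999 + 9 weeks = Apr 22, 1999.
The funding decision is posted: Apr 22, 1999 + 8 days = Apr 30, 1999.
The letter of intent is submitted: Feb 5, 1999.
Administrative review is complete: Feb 5, 1999 + 5 weeks = Mar 12, 1999.
The study section meets: Mar 12, 1999 + 20 days = Apr 1, 1999.
Both prerequisites met — the funding decision is posted (Apr 30, 1999), the study section meets (Apr 1, 1999); the later is Apr 30, 1999.
The award is activated: Apr 30, 1999 + 12 days = May 12, 1999.

Wednesday, May 12, 1999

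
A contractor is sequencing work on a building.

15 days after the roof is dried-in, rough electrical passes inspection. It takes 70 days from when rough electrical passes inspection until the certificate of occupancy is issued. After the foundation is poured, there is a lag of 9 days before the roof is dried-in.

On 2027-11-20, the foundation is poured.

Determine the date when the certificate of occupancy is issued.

The foundation is poured: Nov 20, 2027.
The roof is dried-in: Nov 20, 2027 + 9 days = Nov 29, 2027.
Rough electrical passes inspection: Nov 29, 2027 + 15 days = Dec 14, 2027.
The certificate of occupancy is issued: Dec 14, 2027 + 70 days = Feb 22, 2028.

2028-02-22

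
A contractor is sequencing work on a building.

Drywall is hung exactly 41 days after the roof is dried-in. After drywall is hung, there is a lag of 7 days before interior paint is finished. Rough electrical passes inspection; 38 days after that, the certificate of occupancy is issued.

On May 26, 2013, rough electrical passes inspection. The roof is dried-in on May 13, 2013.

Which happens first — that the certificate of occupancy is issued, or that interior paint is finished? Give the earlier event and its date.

Interior paint is finished — June 30, 2013

Rough electrical passes inspection: May 26, 2013.
The certificate of occupancy is issued: May 26, 2013 + 38 days = Jul 3, 2013.
The roof is dried-in: May 13, 2013.
Drywall is hung: May 13, 2013 + 41 days = Jun 23, 2013.
Interior paint is finished: Jun 23, 2013 + 7 days = Jun 30, 2013.
Comparing: the certificate of occupancy is issued on Jul 3, 2013 vs interior paint is finished on Jun 30, 2013. Earlier: interior paint is finished.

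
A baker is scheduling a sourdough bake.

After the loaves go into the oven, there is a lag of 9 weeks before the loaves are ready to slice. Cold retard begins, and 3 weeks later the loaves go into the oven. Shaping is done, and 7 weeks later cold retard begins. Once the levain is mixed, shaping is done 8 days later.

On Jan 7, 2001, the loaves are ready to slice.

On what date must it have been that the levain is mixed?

The loaves are ready to slice: Jan 7, 2001.
The loaves go into the oven: Jan 7, 2001 − 9 weeks = Nov 5, 2000.
Cold retard begins: Nov 5, 2000 − 3 weeks = Oct 15, 2000.
Shaping is done: Oct 15, 2000 − 7 weeks = Aug 27, 2000.
The levain is mixed: Aug 27, 2000 − 8 days = Aug 19, 2000.

Aug 19, 2000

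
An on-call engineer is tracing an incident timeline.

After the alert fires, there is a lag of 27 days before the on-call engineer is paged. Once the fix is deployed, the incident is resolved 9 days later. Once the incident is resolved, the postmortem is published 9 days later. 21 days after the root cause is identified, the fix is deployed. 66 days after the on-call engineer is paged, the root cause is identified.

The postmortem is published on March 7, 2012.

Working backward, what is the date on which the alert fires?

The postmortem is published: Mar 7, 2012.
The incident is resolved: Mar 7, 2012 − 9 days = Feb 27, 2012.
The fix is deployed: Feb 27, 2012 − 9 days = Feb 18, 2012.
The root cause is identified: Feb 18, 2012 − 21 days = Jan 28, 2012.
The on-call engineer is paged: Jan 28, 2012 − 66 days = Nov 23, 2011.
The alert fires: Nov 23, 2011 − 27 days = Oct 27, 2011.

October 27, 2011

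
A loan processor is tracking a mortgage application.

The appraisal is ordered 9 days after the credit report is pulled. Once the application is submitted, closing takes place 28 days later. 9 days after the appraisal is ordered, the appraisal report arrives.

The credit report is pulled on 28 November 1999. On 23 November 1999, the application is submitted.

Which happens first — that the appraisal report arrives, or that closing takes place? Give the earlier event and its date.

The appraisal report arrives — 16 December 1999

The credit report is pulled: Nov 28, 1999.
The appraisal is ordered: Nov 28, 1999 + 9 days = Dec 7, 1999.
The appraisal report arrives: Dec 7, 1999 + 9 days = Dec 16, 1999.
The application is submitted: Nov 23, 1999.
Closing takes place: Nov 23, 1999 + 28 days = Dec 21, 1999.
Comparing: the appraisal report arrives on Dec 16, 1999 vs closing takes place on Dec 21, 1999. Earlier: the appraisal report arrives.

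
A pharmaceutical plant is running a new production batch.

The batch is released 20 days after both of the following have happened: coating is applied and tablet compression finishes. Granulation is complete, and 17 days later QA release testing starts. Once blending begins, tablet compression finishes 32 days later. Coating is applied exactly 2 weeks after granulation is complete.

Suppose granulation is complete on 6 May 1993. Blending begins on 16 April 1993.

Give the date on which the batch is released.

Granulation is complete: May 6, 1993.
Coating is applied: May 6, 1993 + 2 weeks = May 20, 1993.
Blending begins: Apr 16, 1993.
Tablet compression finishes: Apr 16, 1993 + 32 days = May 18, 1993.
Both prerequisites met — coating is applied (May 20, 1993), tablet compression finishes (May 18, 1993); the later is May 20, 1993.
The batch is released: May 20, 1993 + 20 days = Jun 9, 1993.

9 June 1993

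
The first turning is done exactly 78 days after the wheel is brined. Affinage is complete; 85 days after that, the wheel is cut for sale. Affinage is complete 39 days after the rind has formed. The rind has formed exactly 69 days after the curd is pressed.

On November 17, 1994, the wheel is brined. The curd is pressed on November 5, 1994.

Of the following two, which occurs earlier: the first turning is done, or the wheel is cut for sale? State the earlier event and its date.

The first turning is done — February 3, 1995

The wheel is brined: Nov 17, 1994.
The first turning is done: Nov 17, 1994 + 78 days = Feb 3, 1995.
The curd is pressed: Nov 5, 1994.
The rind has formed: Nov 5, 1994 + 69 days = Jan 13, 1995.
Affinage is complete: Jan 13, 1995 + 39 days = Feb 21, 1995.
The wheel is cut for sale: Feb 21, 1995 + 85 days = May 17, 1995.
Comparing: the first turning is done on Feb 3, 1995 vs the wheel is cut for sale on May 17, 1995. Earlier: the first turning is done.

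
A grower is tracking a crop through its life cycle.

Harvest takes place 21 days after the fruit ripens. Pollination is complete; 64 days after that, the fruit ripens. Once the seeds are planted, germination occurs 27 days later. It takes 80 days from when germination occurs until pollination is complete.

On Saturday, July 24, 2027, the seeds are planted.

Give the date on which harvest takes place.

The seeds are planted: Jul 24, 2027.
Germination occurs: Jul 24, 2027 + 27 days = Aug 20, 2027.
Pollination is complete: Aug 20, 2027 + 80 days = Nov 8, 2027.
The fruit ripens: Nov 8, 2027 + 64 days = Jan 11, 2028.
Harvest takes place: Jan 11, 2028 + 21 days = Feb 1, 2028.

Tuesday, February 1, 2028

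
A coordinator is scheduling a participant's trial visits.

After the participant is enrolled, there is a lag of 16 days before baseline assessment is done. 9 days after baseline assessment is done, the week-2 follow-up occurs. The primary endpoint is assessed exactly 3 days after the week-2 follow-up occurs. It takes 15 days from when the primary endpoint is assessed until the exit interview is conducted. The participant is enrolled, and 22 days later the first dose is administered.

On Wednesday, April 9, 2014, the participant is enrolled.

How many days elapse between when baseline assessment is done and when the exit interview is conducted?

Causal path: baseline assessment is done → the week-2 follow-up occurs → the primary endpoint is assessed → the exit interview is conducted.
Total delay along the path: 9 + 3 + 15 = 27 days.

27 days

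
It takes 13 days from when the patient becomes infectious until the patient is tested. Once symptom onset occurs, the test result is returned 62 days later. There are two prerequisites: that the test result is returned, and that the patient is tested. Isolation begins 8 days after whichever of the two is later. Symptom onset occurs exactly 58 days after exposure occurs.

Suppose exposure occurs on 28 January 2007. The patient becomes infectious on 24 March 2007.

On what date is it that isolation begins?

5 June 2007

Exposure occurs: Jan 28, 2007.
Symptom onset occurs: Jan 28, 2007 + 58 days = Mar 27, 2007.
The test result is returned: Mar 27, 2007 + 62 days = May 28, 2007.
The patient becomes infectious: Mar 24, 2007.
The patient is tested: Mar 24, 2007 + 13 days = Apr 6, 2007.
Both prerequisites met — the test result is returned (May 28, 2007), the patient is tested (Apr 6, 2007); the later is May 28, 2007.
Isolation begins: May 28, 2007 + 8 days = Jun 5, 2007.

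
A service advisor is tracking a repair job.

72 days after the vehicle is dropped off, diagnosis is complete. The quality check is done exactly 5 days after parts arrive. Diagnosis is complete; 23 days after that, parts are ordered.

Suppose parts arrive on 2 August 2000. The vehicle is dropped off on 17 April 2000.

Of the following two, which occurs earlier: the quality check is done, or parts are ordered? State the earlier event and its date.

Parts are ordered — 21 July 2000

Parts arrive: Aug 2, 2000.
The quality check is done: Aug 2, 2000 + 5 days = Aug 7, 2000.
The vehicle is dropped off: Apr 17, 2000.
Diagnosis is complete: Apr 17, 2000 + 72 days = Jun 28, 2000.
Parts are ordered: Jun 28, 2000 + 23 days = Jul 21, 2000.
Comparing: the quality check is done on Aug 7, 2000 vs parts are ordered on Jul 21, 2000. Earlier: parts are ordered.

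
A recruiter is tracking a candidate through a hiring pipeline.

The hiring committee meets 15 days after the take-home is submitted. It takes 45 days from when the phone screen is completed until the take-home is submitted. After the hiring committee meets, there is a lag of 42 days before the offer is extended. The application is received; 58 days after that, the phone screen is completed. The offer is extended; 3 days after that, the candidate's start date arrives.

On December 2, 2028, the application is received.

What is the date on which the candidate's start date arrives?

May 14, 2029

The application is received: Dec 2, 2028.
The phone screen is completed: Dec 2, 2028 + 58 days = Jan 29, 2029.
The take-home is submitted: Jan 29, 2029 + 45 days = Mar 15, 2029.
The hiring committee meets: Mar 15, 2029 + 15 days = Mar 30, 2029.
The offer is extended: Mar 30, 2029 + 42 days = May 11, 2029.
The candidate's start date arrives: May 11, 2029 + 3 days = May 14, 2029.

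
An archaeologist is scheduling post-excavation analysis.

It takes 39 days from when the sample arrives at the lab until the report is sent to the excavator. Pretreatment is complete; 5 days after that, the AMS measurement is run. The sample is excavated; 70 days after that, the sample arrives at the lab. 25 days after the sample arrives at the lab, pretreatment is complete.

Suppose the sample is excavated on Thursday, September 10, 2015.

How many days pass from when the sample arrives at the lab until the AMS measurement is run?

30 days

Causal path: the sample arrives at the lab → pretreatment is complete → the AMS measurement is run.
Total delay along the path: 25 + 5 = 30 days.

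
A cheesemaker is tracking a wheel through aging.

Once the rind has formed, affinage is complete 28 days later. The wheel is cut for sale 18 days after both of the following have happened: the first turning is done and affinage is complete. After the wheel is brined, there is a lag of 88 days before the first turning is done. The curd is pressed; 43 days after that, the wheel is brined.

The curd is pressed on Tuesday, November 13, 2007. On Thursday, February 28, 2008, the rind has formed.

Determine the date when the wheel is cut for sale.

The curd is pressed: Nov 13, 2007.
The wheel is brined: Nov 13, 2007 + 43 days = Dec 26, 2007.
The first turning is done: Dec 26, 2007 + 88 days = Mar 23, 2008.
The rind has formed: Feb 28, 2008.
Affinage is complete: Feb 28, 2008 + 28 days = Mar 27, 2008.
Both prerequisites met — the first turning is done (Mar 23, 2008), affinage is complete (Mar 27, 2008); the later is Mar 27, 2008.
The wheel is cut for sale: Mar 27, 2008 + 18 days = Apr 14, 2008.

Monday, April 14, 2008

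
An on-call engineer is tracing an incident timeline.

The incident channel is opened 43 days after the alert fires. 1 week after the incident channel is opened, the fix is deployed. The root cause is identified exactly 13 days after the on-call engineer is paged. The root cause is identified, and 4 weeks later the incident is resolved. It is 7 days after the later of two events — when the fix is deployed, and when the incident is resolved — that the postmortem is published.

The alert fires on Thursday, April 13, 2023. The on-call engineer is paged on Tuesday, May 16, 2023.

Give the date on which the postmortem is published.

The alert fires: Apr 13, 2023.
The incident channel is opened: Apr 13, 2023 + 43 days = May 26, 2023.
The fix is deployed: May 26, 2023 + 1 week = Jun 2, 2023.
The on-call engineer is paged: May 16, 2023.
The root cause is identified: May 16, 2023 + 13 days = May 29, 2023.
The incident is resolved: May 29, 2023 + 4 weeks = Jun 26, 2023.
Both prerequisites met — the fix is deployed (Jun 2, 2023), the incident is resolved (Jun 26, 2023); the later is Jun 26, 2023.
The postmortem is published: Jun 26, 2023 + 7 days = Jul 3, 2023.

Monday, July 3, 2023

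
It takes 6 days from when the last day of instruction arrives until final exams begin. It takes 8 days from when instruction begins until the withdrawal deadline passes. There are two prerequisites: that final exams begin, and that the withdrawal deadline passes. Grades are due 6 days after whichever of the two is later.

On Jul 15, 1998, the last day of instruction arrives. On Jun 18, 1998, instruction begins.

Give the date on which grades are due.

The last day of instruction arrives: Jul 15, 1998.
Final exams begin: Jul 15, 1998 + 6 days = Jul 21, 1998.
Instruction begins: Jun 18, 1998.
The withdrawal deadline passes: Jun 18, 1998 + 8 days = Jun 26, 1998.
Both prerequisites met — final exams begin (Jul 21, 1998), the withdrawal deadline passes (Jun 26, 1998); the later is Jul 21, 1998.
Grades are due: Jul 21, 1998 + 6 days = Jul 27, 1998.

Jul 27, 1998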